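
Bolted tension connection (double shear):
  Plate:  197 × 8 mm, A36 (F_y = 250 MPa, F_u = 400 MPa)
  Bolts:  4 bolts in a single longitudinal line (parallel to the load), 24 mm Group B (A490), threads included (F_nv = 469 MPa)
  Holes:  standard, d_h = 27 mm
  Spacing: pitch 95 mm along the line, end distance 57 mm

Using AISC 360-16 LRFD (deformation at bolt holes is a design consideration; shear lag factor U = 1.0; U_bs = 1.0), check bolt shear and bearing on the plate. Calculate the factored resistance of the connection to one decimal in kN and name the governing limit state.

Bolt shear: A_b = π(24)²/4 = 452.39 mm². φR_n = 0.75 × 469 × 452.39 × 4 × 2 = 1273.0 kN.
Bearing (8 mm plate, F_u = 400 MPa): end bolts L_c = 57 − 27/2 = 43.5, R_n = min(1.2×43.5×8×400, 2.4×24×8×400) = 167.04 kN/bolt; interior L_c = 95 − 27 = 68, R_n = 184.32 kN/bolt. φR_n = 0.75 × (1×167.04 + 3×184.32) = 540.0 kN.
Governing: min(1273.0, 540.0) = 540.0 kN → bearing.

540.0 kN (bearing governs)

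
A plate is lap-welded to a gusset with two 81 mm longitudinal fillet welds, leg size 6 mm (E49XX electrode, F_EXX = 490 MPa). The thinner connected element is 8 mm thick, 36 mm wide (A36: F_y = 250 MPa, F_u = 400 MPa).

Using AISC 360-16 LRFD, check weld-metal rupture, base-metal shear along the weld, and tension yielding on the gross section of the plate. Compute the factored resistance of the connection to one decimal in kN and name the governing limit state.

Weld metal: throat = 0.707×6 = 4.242 mm, L = 2×81 = 162 mm. φR_n = 0.75 × 0.6 × 490 × 4.242 × 162 = 151.5 kN.
Base metal shear (8 mm plate): yield φR_n = 1.0×0.6×250×8×162 = 194.4 kN; rupture φR_n = 0.75×0.6×400×8×162 = 233.3 kN; take 194.4 kN (yield).
Tension yield (gross): A_g = 36×8 = 288 mm². φR_n = 0.90 × 250 × 288 = 64.8 kN.
Governing: min(151.5, 194.4, 64.8) = 64.8 kN → gross-section yield.

64.8 kN (gross-section yield governs)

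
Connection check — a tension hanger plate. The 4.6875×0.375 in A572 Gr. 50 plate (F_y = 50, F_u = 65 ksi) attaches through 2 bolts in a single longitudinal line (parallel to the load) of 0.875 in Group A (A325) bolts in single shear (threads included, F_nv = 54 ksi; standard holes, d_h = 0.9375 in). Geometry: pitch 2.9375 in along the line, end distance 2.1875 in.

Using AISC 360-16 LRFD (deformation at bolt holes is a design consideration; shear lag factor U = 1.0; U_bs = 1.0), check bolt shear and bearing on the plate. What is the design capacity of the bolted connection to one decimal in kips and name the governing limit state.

Bolt shear: A_b = π(0.875)²/4 = 0.60132 in². φR_n = 0.75 × 54 × 0.60132 × 2 × 1 = 48.7 kips.
Bearing (0.375 in plate, F_u = 65 ksi): end bolts L_c = 2.1875 − 0.9375/2 = 1.71875, R_n = min(1.2×1.71875×0.375×65, 2.4×0.875×0.375×65) = 50.273 kips/bolt; interior L_c = 2.9375 − 0.9375 = 2, R_n = 51.188 kips/bolt. φR_n = 0.75 × (1×50.273 + 1×51.188) = 76.1 kips.
Governing: min(48.7, 76.1) = 48.7 kips → bolt shear.

48.7 kips (bolt shear governs)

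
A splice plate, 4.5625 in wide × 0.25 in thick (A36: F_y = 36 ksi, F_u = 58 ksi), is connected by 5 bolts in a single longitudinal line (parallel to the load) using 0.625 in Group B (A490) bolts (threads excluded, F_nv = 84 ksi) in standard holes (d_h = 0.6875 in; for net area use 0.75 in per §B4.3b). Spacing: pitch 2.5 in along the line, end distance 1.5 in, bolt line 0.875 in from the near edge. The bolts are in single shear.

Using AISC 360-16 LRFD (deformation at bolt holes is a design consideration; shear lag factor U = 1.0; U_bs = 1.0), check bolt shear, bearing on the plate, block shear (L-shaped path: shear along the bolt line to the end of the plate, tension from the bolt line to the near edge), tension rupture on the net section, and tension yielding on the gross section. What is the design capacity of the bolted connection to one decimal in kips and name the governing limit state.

37.0 kips (gross-section yield governs)

Bolt shear: A_b = π(0.625)²/4 = 0.3068 in². φR_n = 0.75 × 84 × 0.3068 × 5 × 1 = 96.6 kips.
Bearing (0.25 in plate, F_u = 58 ksi): end bolts L_c = 1.5 − 0.6875/2 = 1.15625, R_n = min(1.2×1.15625×0.25×58, 2.4×0.625×0.25×58) = 20.119 kips/bolt; interior L_c = 2.5 − 0.6875 = 1.8125, R_n = 21.75 kips/bolt. φR_n = 0.75 × (1×20.119 + 4×21.75) = 80.3 kips.
Block shear: shear path 1×[1.5+4×2.5] = 1×11.5 in, A_gv = 2.875, A_nv = 1×(11.5 − 4.5×0.75)×0.25 = 2.0313 in²; tension to near edge: (0.875 − 0.5×0.75)×0.25 = 0.125 in². R_n = min(0.6×58×2.0313, 0.6×36×2.875) + 1.0×58×0.125 = min(70.689, 62.1) + 7.25 = 69.35 kips. φR_n = 0.75 × 69.35 = 52.0 kips.
Tension rupture (net): A_n = (4.5625 − 1×0.75)×0.25 = 0.95313 in² (U = 1.0, A_e = A_n). φR_n = 0.75 × 58 × 0.95313 = 41.5 kips.
Tension yield (gross): A_g = 4.5625×0.25 = 1.1406 in². φR_n = 0.90 × 36 × 1.1406 = 37.0 kips.
Governing: min(96.6, 80.3, 52.0, 41.5, 37.0) = 37.0 kips → gross-section yield.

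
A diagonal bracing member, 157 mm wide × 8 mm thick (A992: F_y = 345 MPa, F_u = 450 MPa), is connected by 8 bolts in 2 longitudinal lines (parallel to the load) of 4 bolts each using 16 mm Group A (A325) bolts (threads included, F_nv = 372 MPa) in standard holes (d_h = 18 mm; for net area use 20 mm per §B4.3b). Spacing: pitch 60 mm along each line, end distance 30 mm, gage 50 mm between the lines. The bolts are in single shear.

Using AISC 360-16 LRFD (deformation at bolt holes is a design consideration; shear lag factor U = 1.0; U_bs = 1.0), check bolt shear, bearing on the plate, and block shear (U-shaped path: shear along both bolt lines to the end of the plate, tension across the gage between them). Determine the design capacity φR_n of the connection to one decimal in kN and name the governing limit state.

Bolt shear: A_b = π(16)²/4 = 201.06 mm². φR_n = 0.75 × 372 × 201.06 × 8 × 1 = 448.8 kN.
Bearing (8 mm plate, F_u = 450 MPa): end bolts L_c = 30 − 18/2 = 21, R_n = min(1.2×21×8×450, 2.4×16×8×450) = 90.72 kN/bolt; interior L_c = 60 − 18 = 42, R_n = 138.24 kN/bolt. φR_n = 0.75 × (2×90.72 + 6×138.24) = 758.2 kN.
Block shear: shear path 2×[30+3×60] = 2×210 mm, A_gv = 3360, A_nv = 2×(210 − 3.5×20)×8 = 2240 mm²; tension across gage: (50 − 1×20)×8 = 240 mm². R_n = min(0.6×450×2240, 0.6×345×3360) + 1.0×450×240 = min(604.8, 695.52) + 108 = 712.8 kN. φR_n = 0.75 × 712.8 = 534.6 kN.
Governing: min(448.8, 758.2, 534.6) = 448.8 kN → bolt shear.

448.8 kN (bolt shear governs)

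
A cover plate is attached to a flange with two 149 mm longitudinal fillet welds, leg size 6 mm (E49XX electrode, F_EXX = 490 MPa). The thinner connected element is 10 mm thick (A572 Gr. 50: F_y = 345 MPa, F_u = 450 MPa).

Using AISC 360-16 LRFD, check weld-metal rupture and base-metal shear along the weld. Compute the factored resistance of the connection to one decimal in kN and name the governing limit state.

Weld metal: throat = 0.707×6 = 4.242 mm, L = 2×149 = 298 mm. φR_n = 0.75 × 0.6 × 490 × 4.242 × 298 = 278.7 kN.
Base metal shear (10 mm plate): yield φR_n = 1.0×0.6×345×10×298 = 616.9 kN; rupture φR_n = 0.75×0.6×450×10×298 = 603.5 kN; take 603.5 kN (rupture).
Governing: min(278.7, 603.5) = 278.7 kN → weld metal.

278.7 kN (weld metal governs)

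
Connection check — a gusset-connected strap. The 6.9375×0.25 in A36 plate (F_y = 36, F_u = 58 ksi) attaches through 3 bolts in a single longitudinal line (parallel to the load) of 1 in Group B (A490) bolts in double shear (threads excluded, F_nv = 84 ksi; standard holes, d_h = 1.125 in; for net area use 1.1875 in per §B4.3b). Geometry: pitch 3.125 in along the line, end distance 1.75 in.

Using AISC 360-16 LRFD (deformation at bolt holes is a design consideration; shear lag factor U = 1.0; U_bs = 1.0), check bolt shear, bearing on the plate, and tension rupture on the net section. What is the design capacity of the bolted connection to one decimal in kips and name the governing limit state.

62.5 kips (net-section rupture governs)

Bolt shear: A_b = π(1)²/4 = 0.7854 in². φR_n = 0.75 × 84 × 0.7854 × 3 × 2 = 296.9 kips.
Bearing (0.25 in plate, F_u = 58 ksi): end bolts L_c = 1.75 − 1.125/2 = 1.1875, R_n = min(1.2×1.1875×0.25×58, 2.4×1×0.25×58) = 20.663 kips/bolt; interior L_c = 3.125 − 1.125 = 2, R_n = 34.8 kips/bolt. φR_n = 0.75 × (1×20.663 + 2×34.8) = 67.7 kips.
Tension rupture (net): A_n = (6.9375 − 1×1.1875)×0.25 = 1.4375 in² (U = 1.0, A_e = A_n). φR_n = 0.75 × 58 × 1.4375 = 62.5 kips.
Governing: min(296.9, 67.7, 62.5) = 62.5 kips → net-section rupture.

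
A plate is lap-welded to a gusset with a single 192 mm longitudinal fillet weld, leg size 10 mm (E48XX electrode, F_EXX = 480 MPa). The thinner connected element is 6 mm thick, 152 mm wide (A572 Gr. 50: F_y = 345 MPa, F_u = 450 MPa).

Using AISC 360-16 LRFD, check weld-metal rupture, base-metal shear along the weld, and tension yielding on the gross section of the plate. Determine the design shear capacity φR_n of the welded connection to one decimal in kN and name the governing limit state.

233.3 kN (base-metal shear governs)

Weld metal: throat = 0.707×10 = 7.07 mm, L = 192 mm. φR_n = 0.75 × 0.6 × 480 × 7.07 × 192 = 293.2 kN.
Base metal shear (6 mm plate): yield φR_n = 1.0×0.6×345×6×192 = 238.5 kN; rupture φR_n = 0.75×0.6×450×6×192 = 233.3 kN; take 233.3 kN (rupture).
Tension yield (gross): A_g = 152×6 = 912 mm². φR_n = 0.90 × 345 × 912 = 283.2 kN.
Governing: min(293.2, 233.3, 283.2) = 233.3 kN → base-metal shear.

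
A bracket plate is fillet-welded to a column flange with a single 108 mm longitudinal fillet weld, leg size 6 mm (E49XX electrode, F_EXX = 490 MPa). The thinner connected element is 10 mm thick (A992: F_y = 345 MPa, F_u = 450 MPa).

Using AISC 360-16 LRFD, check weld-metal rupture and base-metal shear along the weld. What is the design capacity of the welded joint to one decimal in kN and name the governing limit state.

Weld metal: throat = 0.707×6 = 4.242 mm, L = 108 mm. φR_n = 0.75 × 0.6 × 490 × 4.242 × 108 = 101.0 kN.
Base metal shear (10 mm plate): yield φR_n = 1.0×0.6×345×10×108 = 223.6 kN; rupture φR_n = 0.75×0.6×450×10×108 = 218.7 kN; take 218.7 kN (rupture).
Governing: min(101.0, 218.7) = 101.0 kN → weld metal.

101.0 kN (weld metal governs)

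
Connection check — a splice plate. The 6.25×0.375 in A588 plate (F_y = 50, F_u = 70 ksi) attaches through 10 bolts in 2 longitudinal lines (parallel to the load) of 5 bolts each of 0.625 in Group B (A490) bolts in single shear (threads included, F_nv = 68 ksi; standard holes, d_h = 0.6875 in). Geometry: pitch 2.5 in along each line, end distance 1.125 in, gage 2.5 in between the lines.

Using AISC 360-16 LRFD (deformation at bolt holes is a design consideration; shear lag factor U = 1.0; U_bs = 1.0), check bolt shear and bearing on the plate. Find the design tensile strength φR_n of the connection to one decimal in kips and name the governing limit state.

Bolt shear: A_b = π(0.625)²/4 = 0.3068 in². φR_n = 0.75 × 68 × 0.3068 × 10 × 1 = 156.5 kips.
Bearing (0.375 in plate, F_u = 70 ksi): end bolts L_c = 1.125 − 0.6875/2 = 0.78125, R_n = min(1.2×0.78125×0.375×70, 2.4×0.625×0.375×70) = 24.609 kips/bolt; interior L_c = 2.5 − 0.6875 = 1.8125, R_n = 39.375 kips/bolt. φR_n = 0.75 × (2×24.609 + 8×39.375) = 273.2 kips.
Governing: min(156.5, 273.2) = 156.5 kips → bolt shear.

156.5 kips (bolt shear governs)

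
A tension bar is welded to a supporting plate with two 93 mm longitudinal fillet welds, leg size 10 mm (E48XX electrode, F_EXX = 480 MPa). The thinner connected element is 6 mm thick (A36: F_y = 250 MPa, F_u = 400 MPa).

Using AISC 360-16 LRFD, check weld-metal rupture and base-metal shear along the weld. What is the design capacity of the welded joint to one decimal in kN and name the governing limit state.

167.4 kN (base-metal shear governs)

Weld metal: throat = 0.707×10 = 7.07 mm, L = 2×93 = 186 mm. φR_n = 0.75 × 0.6 × 480 × 7.07 × 186 = 284.0 kN.
Base metal shear (6 mm plate): yield φR_n = 1.0×0.6×250×6×186 = 167.4 kN; rupture φR_n = 0.75×0.6×400×6×186 = 200.9 kN; take 167.4 kN (yield).
Governing: min(284.0, 167.4) = 167.4 kN → base-metal shear.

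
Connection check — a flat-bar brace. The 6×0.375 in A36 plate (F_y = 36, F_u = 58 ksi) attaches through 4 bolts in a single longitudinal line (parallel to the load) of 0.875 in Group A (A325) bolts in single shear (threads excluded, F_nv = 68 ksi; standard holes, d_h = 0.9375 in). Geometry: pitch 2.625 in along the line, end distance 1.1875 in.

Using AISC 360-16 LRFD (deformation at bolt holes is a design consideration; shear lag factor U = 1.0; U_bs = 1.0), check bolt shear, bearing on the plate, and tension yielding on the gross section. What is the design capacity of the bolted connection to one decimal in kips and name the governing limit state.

Bolt shear: A_b = π(0.875)²/4 = 0.60132 in². φR_n = 0.75 × 68 × 0.60132 × 4 × 1 = 122.7 kips.
Bearing (0.375 in plate, F_u = 58 ksi): end bolts L_c = 1.1875 − 0.9375/2 = 0.71875, R_n = min(1.2×0.71875×0.375×58, 2.4×0.875×0.375×58) = 18.759 kips/bolt; interior L_c = 2.625 − 0.9375 = 1.6875, R_n = 44.044 kips/bolt. φR_n = 0.75 × (1×18.759 + 3×44.044) = 113.2 kips.
Tension yield (gross): A_g = 6×0.375 = 2.25 in². φR_n = 0.90 × 36 × 2.25 = 72.9 kips.
Governing: min(122.7, 113.2, 72.9) = 72.9 kips → gross-section yield.

72.9 kips (gross-section yield governs)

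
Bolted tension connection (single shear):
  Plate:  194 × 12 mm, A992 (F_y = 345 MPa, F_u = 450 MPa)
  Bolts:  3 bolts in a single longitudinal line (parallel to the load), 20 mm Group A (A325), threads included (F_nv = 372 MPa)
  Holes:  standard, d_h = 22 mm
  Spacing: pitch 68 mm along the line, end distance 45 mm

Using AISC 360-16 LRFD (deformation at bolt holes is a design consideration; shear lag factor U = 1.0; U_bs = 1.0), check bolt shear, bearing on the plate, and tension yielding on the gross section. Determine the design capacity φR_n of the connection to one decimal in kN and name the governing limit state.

263.0 kN (bolt shear governs)

Bolt shear: A_b = π(20)²/4 = 314.16 mm². φR_n = 0.75 × 372 × 314.16 × 3 × 1 = 263.0 kN.
Bearing (12 mm plate, F_u = 450 MPa): end bolts L_c = 45 − 22/2 = 34, R_n = min(1.2×34×12×450, 2.4×20×12×450) = 220.32 kN/bolt; interior L_c = 68 − 22 = 46, R_n = 259.2 kN/bolt. φR_n = 0.75 × (1×220.32 + 2×259.2) = 554.0 kN.
Tension yield (gross): A_g = 194×12 = 2328 mm². φR_n = 0.90 × 345 × 2328 = 722.8 kN.
Governing: min(263.0, 554.0, 722.8) = 263.0 kN → bolt shear.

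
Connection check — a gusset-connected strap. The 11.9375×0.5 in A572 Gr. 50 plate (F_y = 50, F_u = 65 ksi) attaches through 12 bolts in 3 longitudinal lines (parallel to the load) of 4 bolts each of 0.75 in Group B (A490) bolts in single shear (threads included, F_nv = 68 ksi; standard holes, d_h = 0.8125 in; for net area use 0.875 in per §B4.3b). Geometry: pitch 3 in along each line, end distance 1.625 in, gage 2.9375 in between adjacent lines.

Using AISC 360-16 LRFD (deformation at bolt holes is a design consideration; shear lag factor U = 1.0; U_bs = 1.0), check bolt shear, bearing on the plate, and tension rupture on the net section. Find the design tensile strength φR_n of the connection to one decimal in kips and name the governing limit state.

Bolt shear: A_b = π(0.75)²/4 = 0.44179 in². φR_n = 0.75 × 68 × 0.44179 × 12 × 1 = 270.4 kips.
Bearing (0.5 in plate, F_u = 65 ksi): end bolts L_c = 1.625 − 0.8125/2 = 1.21875, R_n = min(1.2×1.21875×0.5×65, 2.4×0.75×0.5×65) = 47.531 kips/bolt; interior L_c = 3 − 0.8125 = 2.1875, R_n = 58.5 kips/bolt. φR_n = 0.75 × (3×47.531 + 9×58.5) = 501.8 kips.
Tension rupture (net): A_n = (11.9375 − 3×0.875)×0.5 = 4.6563 in² (U = 1.0, A_e = A_n). φR_n = 0.75 × 65 × 4.6563 = 227.0 kips.
Governing: min(270.4, 501.8, 227.0) = 227.0 kips → net-section rupture.

227.0 kips (net-section rupture governs)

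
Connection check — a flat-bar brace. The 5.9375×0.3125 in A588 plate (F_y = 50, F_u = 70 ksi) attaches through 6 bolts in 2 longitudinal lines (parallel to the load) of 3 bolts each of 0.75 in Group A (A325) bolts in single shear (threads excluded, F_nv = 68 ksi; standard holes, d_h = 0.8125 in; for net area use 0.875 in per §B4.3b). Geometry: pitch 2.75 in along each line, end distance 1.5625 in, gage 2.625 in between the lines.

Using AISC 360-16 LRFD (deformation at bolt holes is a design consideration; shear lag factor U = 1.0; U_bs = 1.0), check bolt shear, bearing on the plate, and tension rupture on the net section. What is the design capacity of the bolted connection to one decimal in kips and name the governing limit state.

68.7 kips (net-section rupture governs)

Bolt shear: A_b = π(0.75)²/4 = 0.44179 in². φR_n = 0.75 × 68 × 0.44179 × 6 × 1 = 135.2 kips.
Bearing (0.3125 in plate, F_u = 70 ksi): end bolts L_c = 1.5625 − 0.8125/2 = 1.15625, R_n = min(1.2×1.15625×0.3125×70, 2.4×0.75×0.3125×70) = 30.352 kips/bolt; interior L_c = 2.75 − 0.8125 = 1.9375, R_n = 39.375 kips/bolt. φR_n = 0.75 × (2×30.352 + 4×39.375) = 163.7 kips.
Tension rupture (net): A_n = (5.9375 − 2×0.875)×0.3125 = 1.3086 in² (U = 1.0, A_e = A_n). φR_n = 0.75 × 70 × 1.3086 = 68.7 kips.
Governing: min(135.2, 163.7, 68.7) = 68.7 kips → net-section rupture.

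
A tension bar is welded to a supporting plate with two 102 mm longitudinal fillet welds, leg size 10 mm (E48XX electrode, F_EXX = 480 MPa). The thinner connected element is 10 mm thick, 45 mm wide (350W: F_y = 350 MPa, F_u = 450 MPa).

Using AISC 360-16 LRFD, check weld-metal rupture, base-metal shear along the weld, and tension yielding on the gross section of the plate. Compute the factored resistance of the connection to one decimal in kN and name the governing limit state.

141.8 kN (gross-section yield governs)

Weld metal: throat = 0.707×10 = 7.07 mm, L = 2×102 = 204 mm. φR_n = 0.75 × 0.6 × 480 × 7.07 × 204 = 311.5 kN.
Base metal shear (10 mm plate): yield φR_n = 1.0×0.6×350×10×204 = 428.4 kN; rupture φR_n = 0.75×0.6×450×10×204 = 413.1 kN; take 413.1 kN (rupture).
Tension yield (gross): A_g = 45×10 = 450 mm². φR_n = 0.90 × 350 × 450 = 141.8 kN.
Governing: min(311.5, 413.1, 141.8) = 141.8 kN → gross-section yield.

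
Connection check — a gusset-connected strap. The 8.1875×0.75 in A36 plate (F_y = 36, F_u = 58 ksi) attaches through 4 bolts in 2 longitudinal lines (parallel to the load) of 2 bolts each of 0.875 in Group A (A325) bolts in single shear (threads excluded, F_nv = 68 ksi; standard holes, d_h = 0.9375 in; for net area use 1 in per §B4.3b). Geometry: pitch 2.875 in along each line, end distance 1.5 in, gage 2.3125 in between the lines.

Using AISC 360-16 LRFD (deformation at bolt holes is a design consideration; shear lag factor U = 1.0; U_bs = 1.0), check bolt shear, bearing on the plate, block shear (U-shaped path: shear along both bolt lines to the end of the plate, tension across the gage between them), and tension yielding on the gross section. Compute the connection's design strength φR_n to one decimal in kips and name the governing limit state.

122.7 kips (bolt shear governs)

Bolt shear: A_b = π(0.875)²/4 = 0.60132 in². φR_n = 0.75 × 68 × 0.60132 × 4 × 1 = 122.7 kips.
Bearing (0.75 in plate, F_u = 58 ksi): end bolts L_c = 1.5 − 0.9375/2 = 1.03125, R_n = min(1.2×1.03125×0.75×58, 2.4×0.875×0.75×58) = 53.831 kips/bolt; interior L_c = 2.875 − 0.9375 = 1.9375, R_n = 91.35 kips/bolt. φR_n = 0.75 × (2×53.831 + 2×91.35) = 217.8 kips.
Block shear: shear path 2×[1.5+1×2.875] = 2×4.375 in, A_gv = 6.5625, A_nv = 2×(4.375 − 1.5×1)×0.75 = 4.3125 in²; tension across gage: (2.3125 − 1×1)×0.75 = 0.98438 in². R_n = min(0.6×58×4.3125, 0.6×36×6.5625) + 1.0×58×0.98438 = min(150.08, 141.75) + 57.094 = 198.84 kips. φR_n = 0.75 × 198.84 = 149.1 kips.
Tension yield (gross): A_g = 8.1875×0.75 = 6.1406 in². φR_n = 0.90 × 36 × 6.1406 = 199.0 kips.
Governing: min(122.7, 217.8, 149.1, 199.0) = 122.7 kips → bolt shear.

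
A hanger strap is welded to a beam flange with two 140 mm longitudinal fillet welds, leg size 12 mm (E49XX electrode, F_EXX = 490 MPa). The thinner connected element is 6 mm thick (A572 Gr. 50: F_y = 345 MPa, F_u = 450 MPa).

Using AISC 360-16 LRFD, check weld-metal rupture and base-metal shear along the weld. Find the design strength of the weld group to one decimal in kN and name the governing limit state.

Weld metal: throat = 0.707×12 = 8.484 mm, L = 2×140 = 280 mm. φR_n = 0.75 × 0.6 × 490 × 8.484 × 280 = 523.8 kN.
Base metal shear (6 mm plate): yield φR_n = 1.0×0.6×345×6×280 = 347.8 kN; rupture φR_n = 0.75×0.6×450×6×280 = 340.2 kN; take 340.2 kN (rupture).
Governing: min(523.8, 340.2) = 340.2 kN → base-metal shear.

340.2 kN (base-metal shear governs)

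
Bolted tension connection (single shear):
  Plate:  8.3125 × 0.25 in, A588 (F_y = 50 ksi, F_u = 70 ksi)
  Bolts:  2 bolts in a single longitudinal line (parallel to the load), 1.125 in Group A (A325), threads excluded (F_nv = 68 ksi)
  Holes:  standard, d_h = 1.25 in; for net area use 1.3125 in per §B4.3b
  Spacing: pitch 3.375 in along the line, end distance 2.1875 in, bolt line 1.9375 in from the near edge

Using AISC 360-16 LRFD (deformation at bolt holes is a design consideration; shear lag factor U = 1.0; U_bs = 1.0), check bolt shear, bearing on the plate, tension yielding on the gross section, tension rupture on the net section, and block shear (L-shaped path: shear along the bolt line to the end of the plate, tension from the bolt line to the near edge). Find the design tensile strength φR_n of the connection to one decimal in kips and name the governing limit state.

Bolt shear: A_b = π(1.125)²/4 = 0.99402 in². φR_n = 0.75 × 68 × 0.99402 × 2 × 1 = 101.4 kips.
Bearing (0.25 in plate, F_u = 70 ksi): end bolts L_c = 2.1875 − 1.25/2 = 1.5625, R_n = min(1.2×1.5625×0.25×70, 2.4×1.125×0.25×70) = 32.813 kips/bolt; interior L_c = 3.375 − 1.25 = 2.125, R_n = 44.625 kips/bolt. φR_n = 0.75 × (1×32.813 + 1×44.625) = 58.1 kips.
Tension yield (gross): A_g = 8.3125×0.25 = 2.0781 in². φR_n = 0.90 × 50 × 2.0781 = 93.5 kips.
Tension rupture (net): A_n = (8.3125 − 1×1.3125)×0.25 = 1.75 in² (U = 1.0, A_e = A_n). φR_n = 0.75 × 70 × 1.75 = 91.9 kips.
Block shear: shear path 1×[2.1875+1×3.375] = 1×5.5625 in, A_gv = 1.3906, A_nv = 1×(5.5625 − 1.5×1.3125)×0.25 = 0.89844 in²; tension to near edge: (1.9375 − 0.5×1.3125)×0.25 = 0.32031 in². R_n = min(0.6×70×0.89844, 0.6×50×1.3906) + 1.0×70×0.32031 = min(37.734, 41.718) + 22.422 = 60.156 kips. φR_n = 0.75 × 60.156 = 45.1 kips.
Governing: min(101.4, 58.1, 93.5, 91.9, 45.1) = 45.1 kips → block shear.

45.1 kips (block shear governs)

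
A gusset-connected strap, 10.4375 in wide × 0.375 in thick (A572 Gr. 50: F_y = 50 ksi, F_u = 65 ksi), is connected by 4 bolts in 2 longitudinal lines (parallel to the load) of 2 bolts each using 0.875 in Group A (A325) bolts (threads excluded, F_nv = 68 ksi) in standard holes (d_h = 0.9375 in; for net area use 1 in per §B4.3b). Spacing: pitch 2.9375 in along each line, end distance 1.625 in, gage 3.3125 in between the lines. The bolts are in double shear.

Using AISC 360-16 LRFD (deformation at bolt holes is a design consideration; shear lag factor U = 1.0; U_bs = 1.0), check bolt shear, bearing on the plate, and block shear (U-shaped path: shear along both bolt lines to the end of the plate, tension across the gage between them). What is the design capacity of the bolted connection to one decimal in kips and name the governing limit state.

Bolt shear: A_b = π(0.875)²/4 = 0.60132 in². φR_n = 0.75 × 68 × 0.60132 × 4 × 2 = 245.3 kips.
Bearing (0.375 in plate, F_u = 65 ksi): end bolts L_c = 1.625 − 0.9375/2 = 1.15625, R_n = min(1.2×1.15625×0.375×65, 2.4×0.875×0.375×65) = 33.82 kips/bolt; interior L_c = 2.9375 − 0.9375 = 2, R_n = 51.188 kips/bolt. φR_n = 0.75 × (2×33.82 + 2×51.188) = 127.5 kips.
Block shear: shear path 2×[1.625+1×2.9375] = 2×4.5625 in, A_gv = 3.4219, A_nv = 2×(4.5625 − 1.5×1)×0.375 = 2.2969 in²; tension across gage: (3.3125 − 1×1)×0.375 = 0.86719 in². R_n = min(0.6×65×2.2969, 0.6×50×3.4219) + 1.0×65×0.86719 = min(89.579, 102.66) + 56.367 = 145.95 kips. φR_n = 0.75 × 145.95 = 109.5 kips.
Governing: min(245.3, 127.5, 109.5) = 109.5 kips → block shear.

109.5 kips (block shear governs)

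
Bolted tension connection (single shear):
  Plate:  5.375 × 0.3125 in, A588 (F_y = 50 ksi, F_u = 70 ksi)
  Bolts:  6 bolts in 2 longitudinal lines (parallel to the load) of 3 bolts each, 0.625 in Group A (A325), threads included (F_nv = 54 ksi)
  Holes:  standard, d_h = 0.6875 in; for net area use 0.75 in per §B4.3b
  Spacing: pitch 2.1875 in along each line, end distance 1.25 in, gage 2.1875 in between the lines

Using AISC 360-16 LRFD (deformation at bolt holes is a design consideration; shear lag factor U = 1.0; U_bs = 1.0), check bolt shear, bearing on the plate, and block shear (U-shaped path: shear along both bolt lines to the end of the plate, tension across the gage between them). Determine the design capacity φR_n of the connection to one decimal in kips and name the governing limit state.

74.6 kips (bolt shear governs)

Bolt shear: A_b = π(0.625)²/4 = 0.3068 in². φR_n = 0.75 × 54 × 0.3068 × 6 × 1 = 74.6 kips.
Bearing (0.3125 in plate, F_u = 70 ksi): end bolts L_c = 1.25 − 0.6875/2 = 0.90625, R_n = min(1.2×0.90625×0.3125×70, 2.4×0.625×0.3125×70) = 23.789 kips/bolt; interior L_c = 2.1875 − 0.6875 = 1.5, R_n = 32.813 kips/bolt. φR_n = 0.75 × (2×23.789 + 4×32.813) = 134.1 kips.
Block shear: shear path 2×[1.25+2×2.1875] = 2×5.625 in, A_gv = 3.5156, A_nv = 2×(5.625 − 2.5×0.75)×0.3125 = 2.3438 in²; tension across gage: (2.1875 − 1×0.75)×0.3125 = 0.44922 in². R_n = min(0.6×70×2.3438, 0.6×50×3.5156) + 1.0×70×0.44922 = min(98.44, 105.47) + 31.445 = 129.89 kips. φR_n = 0.75 × 129.89 = 97.4 kips.
Governing: min(74.6, 134.1, 97.4) = 74.6 kips → bolt shear.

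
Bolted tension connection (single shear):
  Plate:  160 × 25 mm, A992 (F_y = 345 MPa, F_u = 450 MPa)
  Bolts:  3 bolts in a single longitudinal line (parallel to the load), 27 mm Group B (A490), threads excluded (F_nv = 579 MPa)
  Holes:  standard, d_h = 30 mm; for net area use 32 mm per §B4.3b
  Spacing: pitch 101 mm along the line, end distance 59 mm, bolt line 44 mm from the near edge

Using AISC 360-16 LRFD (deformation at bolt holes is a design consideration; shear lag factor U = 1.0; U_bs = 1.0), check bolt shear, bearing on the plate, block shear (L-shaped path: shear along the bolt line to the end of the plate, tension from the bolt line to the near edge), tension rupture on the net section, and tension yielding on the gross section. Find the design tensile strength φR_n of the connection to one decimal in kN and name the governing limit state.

745.9 kN (bolt shear governs)

Bolt shear: A_b = π(27)²/4 = 572.56 mm². φR_n = 0.75 × 579 × 572.56 × 3 × 1 = 745.9 kN.
Bearing (25 mm plate, F_u = 450 MPa): end bolts L_c = 59 − 30/2 = 44, R_n = min(1.2×44×25×450, 2.4×27×25×450) = 594 kN/bolt; interior L_c = 101 − 30 = 71, R_n = 729 kN/bolt. φR_n = 0.75 × (1×594 + 2×729) = 1539.0 kN.
Block shear: shear path 1×[59+2×101] = 1×261 mm, A_gv = 6525, A_nv = 1×(261 − 2.5×32)×25 = 4525 mm²; tension to near edge: (44 − 0.5×32)×25 = 700 mm². R_n = min(0.6×450×4525, 0.6×345×6525) + 1.0×450×700 = min(1221.8, 1350.7) + 315 = 1536.8 kN. φR_n = 0.75 × 1536.8 = 1152.6 kN.
Tension rupture (net): A_n = (160 − 1×32)×25 = 3200 mm² (U = 1.0, A_e = A_n). φR_n = 0.75 × 450 × 3200 = 1080.0 kN.
Tension yield (gross): A_g = 160×25 = 4000 mm². φR_n = 0.90 × 345 × 4000 = 1242.0 kN.
Governing: min(745.9, 1539.0, 1152.6, 1080.0, 1242.0) = 745.9 kN → bolt shear.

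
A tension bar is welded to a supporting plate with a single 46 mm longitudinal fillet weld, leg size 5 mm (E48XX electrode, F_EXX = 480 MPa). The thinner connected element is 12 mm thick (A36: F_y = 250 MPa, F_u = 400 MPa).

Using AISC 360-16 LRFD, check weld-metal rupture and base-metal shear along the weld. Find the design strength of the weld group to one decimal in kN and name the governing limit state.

Weld metal: throat = 0.707×5 = 3.535 mm, L = 46 mm. φR_n = 0.75 × 0.6 × 480 × 3.535 × 46 = 35.1 kN.
Base metal shear (12 mm plate): yield φR_n = 1.0×0.6×250×12×46 = 82.8 kN; rupture φR_n = 0.75×0.6×400×12×46 = 99.4 kN; take 82.8 kN (yield).
Governing: min(35.1, 82.8) = 35.1 kN → weld metal.

35.1 kN (weld metal governs)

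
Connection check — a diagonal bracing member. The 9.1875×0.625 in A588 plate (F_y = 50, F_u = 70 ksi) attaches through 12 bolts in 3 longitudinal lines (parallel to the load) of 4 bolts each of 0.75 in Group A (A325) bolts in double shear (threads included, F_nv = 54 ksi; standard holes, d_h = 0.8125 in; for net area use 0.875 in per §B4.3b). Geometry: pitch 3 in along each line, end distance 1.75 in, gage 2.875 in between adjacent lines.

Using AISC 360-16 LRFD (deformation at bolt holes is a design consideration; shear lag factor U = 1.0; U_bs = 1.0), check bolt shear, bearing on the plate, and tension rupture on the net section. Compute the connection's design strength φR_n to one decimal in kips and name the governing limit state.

215.3 kips (net-section rupture governs)

Bolt shear: A_b = π(0.75)²/4 = 0.44179 in². φR_n = 0.75 × 54 × 0.44179 × 12 × 2 = 429.4 kips.
Bearing (0.625 in plate, F_u = 70 ksi): end bolts L_c = 1.75 − 0.8125/2 = 1.34375, R_n = min(1.2×1.34375×0.625×70, 2.4×0.75×0.625×70) = 70.547 kips/bolt; interior L_c = 3 − 0.8125 = 2.1875, R_n = 78.75 kips/bolt. φR_n = 0.75 × (3×70.547 + 9×78.75) = 690.3 kips.
Tension rupture (net): A_n = (9.1875 − 3×0.875)×0.625 = 4.1016 in² (U = 1.0, A_e = A_n). φR_n = 0.75 × 70 × 4.1016 = 215.3 kips.
Governing: min(429.4, 690.3, 215.3) = 215.3 kips → net-section rupture.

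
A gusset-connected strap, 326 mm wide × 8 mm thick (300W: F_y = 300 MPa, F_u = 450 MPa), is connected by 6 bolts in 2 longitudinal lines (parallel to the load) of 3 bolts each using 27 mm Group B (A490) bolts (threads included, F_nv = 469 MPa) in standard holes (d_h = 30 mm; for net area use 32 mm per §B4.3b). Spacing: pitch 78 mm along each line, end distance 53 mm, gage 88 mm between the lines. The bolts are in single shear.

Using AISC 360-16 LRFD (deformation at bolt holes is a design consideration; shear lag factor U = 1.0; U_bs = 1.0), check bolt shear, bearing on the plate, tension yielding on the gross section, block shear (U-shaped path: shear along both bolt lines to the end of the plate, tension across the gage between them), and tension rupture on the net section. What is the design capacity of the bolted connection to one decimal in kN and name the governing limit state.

569.2 kN (block shear governs)

Bolt shear: A_b = π(27)²/4 = 572.56 mm². φR_n = 0.75 × 469 × 572.56 × 6 × 1 = 1208.4 kN.
Bearing (8 mm plate, F_u = 450 MPa): end bolts L_c = 53 − 30/2 = 38, R_n = min(1.2×38×8×450, 2.4×27×8×450) = 164.16 kN/bolt; interior L_c = 78 − 30 = 48, R_n = 207.36 kN/bolt. φR_n = 0.75 × (2×164.16 + 4×207.36) = 868.3 kN.
Tension yield (gross): A_g = 326×8 = 2608 mm². φR_n = 0.90 × 300 × 2608 = 704.2 kN.
Block shear: shear path 2×[53+2×78] = 2×209 mm, A_gv = 3344, A_nv = 2×(209 − 2.5×32)×8 = 2064 mm²; tension across gage: (88 − 1×32)×8 = 448 mm². R_n = min(0.6×450×2064, 0.6×300×3344) + 1.0×450×448 = min(557.28, 601.92) + 201.6 = 758.88 kN. φR_n = 0.75 × 758.88 = 569.2 kN.
Tension rupture (net): A_n = (326 − 2×32)×8 = 2096 mm² (U = 1.0, A_e = A_n). φR_n = 0.75 × 450 × 2096 = 707.4 kN.
Governing: min(1208.4, 868.3, 704.2, 569.2, 707.4) = 569.2 kN → block shear.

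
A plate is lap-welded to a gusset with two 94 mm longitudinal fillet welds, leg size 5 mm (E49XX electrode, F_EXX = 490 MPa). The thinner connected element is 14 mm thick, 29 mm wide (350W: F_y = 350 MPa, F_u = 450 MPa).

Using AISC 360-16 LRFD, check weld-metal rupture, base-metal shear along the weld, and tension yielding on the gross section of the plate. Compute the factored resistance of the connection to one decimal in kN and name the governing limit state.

Weld metal: throat = 0.707×5 = 3.535 mm, L = 2×94 = 188 mm. φR_n = 0.75 × 0.6 × 490 × 3.535 × 188 = 146.5 kN.
Base metal shear (14 mm plate): yield φR_n = 1.0×0.6×350×14×188 = 552.7 kN; rupture φR_n = 0.75×0.6×450×14×188 = 533.0 kN; take 533.0 kN (rupture).
Tension yield (gross): A_g = 29×14 = 406 mm². φR_n = 0.90 × 350 × 406 = 127.9 kN.
Governing: min(146.5, 533.0, 127.9) = 127.9 kN → gross-section yield.

127.9 kN (gross-section yield governs)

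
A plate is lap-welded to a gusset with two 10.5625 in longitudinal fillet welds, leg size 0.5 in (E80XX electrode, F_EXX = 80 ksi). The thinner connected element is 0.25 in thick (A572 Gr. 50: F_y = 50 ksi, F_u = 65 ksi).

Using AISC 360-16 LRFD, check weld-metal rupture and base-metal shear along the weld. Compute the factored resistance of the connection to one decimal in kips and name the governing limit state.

154.5 kips (base-metal shear governs)

Weld metal: throat = 0.707×0.5 = 0.3535 in, L = 2×10.5625 = 21.125 in. φR_n = 0.75 × 0.6 × 80 × 0.3535 × 21.125 = 268.8 kips.
Base metal shear (0.25 in plate): yield φR_n = 1.0×0.6×50×0.25×21.125 = 158.4 kips; rupture φR_n = 0.75×0.6×65×0.25×21.125 = 154.5 kips; take 154.5 kips (rupture).
Governing: min(268.8, 154.5) = 154.5 kips → base-metal shear.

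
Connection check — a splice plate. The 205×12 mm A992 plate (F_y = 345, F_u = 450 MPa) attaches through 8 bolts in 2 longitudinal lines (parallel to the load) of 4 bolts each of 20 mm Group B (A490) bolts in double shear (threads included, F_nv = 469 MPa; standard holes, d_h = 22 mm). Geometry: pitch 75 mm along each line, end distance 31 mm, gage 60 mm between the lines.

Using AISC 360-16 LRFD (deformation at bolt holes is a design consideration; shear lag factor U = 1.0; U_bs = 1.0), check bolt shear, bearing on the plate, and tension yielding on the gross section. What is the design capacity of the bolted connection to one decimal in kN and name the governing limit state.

Bolt shear: A_b = π(20)²/4 = 314.16 mm². φR_n = 0.75 × 469 × 314.16 × 8 × 2 = 1768.1 kN.
Bearing (12 mm plate, F_u = 450 MPa): end bolts L_c = 31 − 22/2 = 20, R_n = min(1.2×20×12×450, 2.4×20×12×450) = 129.6 kN/bolt; interior L_c = 75 − 22 = 53, R_n = 259.2 kN/bolt. φR_n = 0.75 × (2×129.6 + 6×259.2) = 1360.8 kN.
Tension yield (gross): A_g = 205×12 = 2460 mm². φR_n = 0.90 × 345 × 2460 = 763.8 kN.
Governing: min(1768.1, 1360.8, 763.8) = 763.8 kN → gross-section yield.

763.8 kN (gross-section yield governs)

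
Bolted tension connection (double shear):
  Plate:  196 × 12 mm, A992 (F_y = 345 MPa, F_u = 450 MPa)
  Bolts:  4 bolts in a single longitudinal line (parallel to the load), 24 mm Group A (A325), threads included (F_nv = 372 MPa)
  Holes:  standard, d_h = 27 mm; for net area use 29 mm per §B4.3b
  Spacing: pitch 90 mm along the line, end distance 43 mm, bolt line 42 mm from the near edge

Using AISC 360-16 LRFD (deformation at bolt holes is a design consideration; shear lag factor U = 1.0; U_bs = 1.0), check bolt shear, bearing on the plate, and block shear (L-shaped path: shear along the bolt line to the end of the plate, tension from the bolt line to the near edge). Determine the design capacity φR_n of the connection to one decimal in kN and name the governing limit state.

Bolt shear: A_b = π(24)²/4 = 452.39 mm². φR_n = 0.75 × 372 × 452.39 × 4 × 2 = 1009.7 kN.
Bearing (12 mm plate, F_u = 450 MPa): end bolts L_c = 43 − 27/2 = 29.5, R_n = min(1.2×29.5×12×450, 2.4×24×12×450) = 191.16 kN/bolt; interior L_c = 90 − 27 = 63, R_n = 311.04 kN/bolt. φR_n = 0.75 × (1×191.16 + 3×311.04) = 843.2 kN.
Block shear: shear path 1×[43+3×90] = 1×313 mm, A_gv = 3756, A_nv = 1×(313 − 3.5×29)×12 = 2538 mm²; tension to near edge: (42 − 0.5×29)×12 = 330 mm². R_n = min(0.6×450×2538, 0.6×345×3756) + 1.0×450×330 = min(685.26, 777.49) + 148.5 = 833.76 kN. φR_n = 0.75 × 833.76 = 625.3 kN.
Governing: min(1009.7, 843.2, 625.3) = 625.3 kN → block shear.

625.3 kN (block shear governs)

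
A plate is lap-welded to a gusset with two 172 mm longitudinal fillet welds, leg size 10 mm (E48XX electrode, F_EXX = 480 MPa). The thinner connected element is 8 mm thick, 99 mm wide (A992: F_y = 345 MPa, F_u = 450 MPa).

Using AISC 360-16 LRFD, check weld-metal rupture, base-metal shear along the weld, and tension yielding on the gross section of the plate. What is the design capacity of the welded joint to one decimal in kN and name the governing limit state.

Weld metal: throat = 0.707×10 = 7.07 mm, L = 2×172 = 344 mm. φR_n = 0.75 × 0.6 × 480 × 7.07 × 344 = 525.3 kN.
Base metal shear (8 mm plate): yield φR_n = 1.0×0.6×345×8×344 = 569.7 kN; rupture φR_n = 0.75×0.6×450×8×344 = 557.3 kN; take 557.3 kN (rupture).
Tension yield (gross): A_g = 99×8 = 792 mm². φR_n = 0.90 × 345 × 792 = 245.9 kN.
Governing: min(525.3, 557.3, 245.9) = 245.9 kN → gross-section yield.

245.9 kN (gross-section yield governs)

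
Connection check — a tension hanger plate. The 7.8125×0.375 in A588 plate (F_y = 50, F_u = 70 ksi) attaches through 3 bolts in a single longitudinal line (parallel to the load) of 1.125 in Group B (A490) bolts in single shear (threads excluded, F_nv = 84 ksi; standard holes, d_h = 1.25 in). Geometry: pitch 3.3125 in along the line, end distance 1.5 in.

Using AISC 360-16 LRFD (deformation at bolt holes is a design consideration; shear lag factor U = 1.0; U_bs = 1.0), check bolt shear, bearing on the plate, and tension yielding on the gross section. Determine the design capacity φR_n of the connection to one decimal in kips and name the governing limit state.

118.1 kips (bearing governs)

Bolt shear: A_b = π(1.125)²/4 = 0.99402 in². φR_n = 0.75 × 84 × 0.99402 × 3 × 1 = 187.9 kips.
Bearing (0.375 in plate, F_u = 70 ksi): end bolts L_c = 1.5 − 1.25/2 = 0.875, R_n = min(1.2×0.875×0.375×70, 2.4×1.125×0.375×70) = 27.563 kips/bolt; interior L_c = 3.3125 − 1.25 = 2.0625, R_n = 64.969 kips/bolt. φR_n = 0.75 × (1×27.563 + 2×64.969) = 118.1 kips.
Tension yield (gross): A_g = 7.8125×0.375 = 2.9297 in². φR_n = 0.90 × 50 × 2.9297 = 131.8 kips.
Governing: min(187.9, 118.1, 131.8) = 118.1 kips → bearing.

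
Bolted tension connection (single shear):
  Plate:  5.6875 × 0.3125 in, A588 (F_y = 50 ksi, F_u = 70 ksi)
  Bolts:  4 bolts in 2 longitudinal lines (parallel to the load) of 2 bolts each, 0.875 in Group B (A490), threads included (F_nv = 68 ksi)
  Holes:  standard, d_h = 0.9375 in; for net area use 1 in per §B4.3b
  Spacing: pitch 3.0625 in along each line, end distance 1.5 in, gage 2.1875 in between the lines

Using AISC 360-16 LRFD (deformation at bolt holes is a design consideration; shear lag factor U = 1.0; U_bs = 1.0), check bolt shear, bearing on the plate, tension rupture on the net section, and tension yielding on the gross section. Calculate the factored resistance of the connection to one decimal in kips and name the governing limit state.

60.5 kips (net-section rupture governs)

Bolt shear: A_b = π(0.875)²/4 = 0.60132 in². φR_n = 0.75 × 68 × 0.60132 × 4 × 1 = 122.7 kips.
Bearing (0.3125 in plate, F_u = 70 ksi): end bolts L_c = 1.5 − 0.9375/2 = 1.03125, R_n = min(1.2×1.03125×0.3125×70, 2.4×0.875×0.3125×70) = 27.07 kips/bolt; interior L_c = 3.0625 − 0.9375 = 2.125, R_n = 45.938 kips/bolt. φR_n = 0.75 × (2×27.07 + 2×45.938) = 109.5 kips.
Tension rupture (net): A_n = (5.6875 − 2×1)×0.3125 = 1.1523 in² (U = 1.0, A_e = A_n). φR_n = 0.75 × 70 × 1.1523 = 60.5 kips.
Tension yield (gross): A_g = 5.6875×0.3125 = 1.7773 in². φR_n = 0.90 × 50 × 1.7773 = 80.0 kips.
Governing: min(122.7, 109.5, 60.5, 80.0) = 60.5 kips → net-section rupture.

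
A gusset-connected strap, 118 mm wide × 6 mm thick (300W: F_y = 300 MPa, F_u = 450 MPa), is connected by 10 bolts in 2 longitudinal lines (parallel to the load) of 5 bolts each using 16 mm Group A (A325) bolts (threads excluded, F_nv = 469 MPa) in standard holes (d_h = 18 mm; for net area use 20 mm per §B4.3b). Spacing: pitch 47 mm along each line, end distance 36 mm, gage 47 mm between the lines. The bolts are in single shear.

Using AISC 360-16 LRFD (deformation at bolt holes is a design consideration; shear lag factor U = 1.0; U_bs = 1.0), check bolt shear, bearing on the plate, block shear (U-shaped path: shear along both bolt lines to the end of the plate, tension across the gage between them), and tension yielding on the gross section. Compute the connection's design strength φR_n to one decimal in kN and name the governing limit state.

191.2 kN (gross-section yield governs)

Bolt shear: A_b = π(16)²/4 = 201.06 mm². φR_n = 0.75 × 469 × 201.06 × 10 × 1 = 707.2 kN.
Bearing (6 mm plate, F_u = 450 MPa): end bolts L_c = 36 − 18/2 = 27, R_n = min(1.2×27×6×450, 2.4×16×6×450) = 87.48 kN/bolt; interior L_c = 47 − 18 = 29, R_n = 93.96 kN/bolt. φR_n = 0.75 × (2×87.48 + 8×93.96) = 695.0 kN.
Block shear: shear path 2×[36+4×47] = 2×224 mm, A_gv = 2688, A_nv = 2×(224 − 4.5×20)×6 = 1608 mm²; tension across gage: (47 − 1×20)×6 = 162 mm². R_n = min(0.6×450×1608, 0.6×300×2688) + 1.0×450×162 = min(434.16, 483.84) + 72.9 = 507.06 kN. φR_n = 0.75 × 507.06 = 380.3 kN.
Tension yield (gross): A_g = 118×6 = 708 mm². φR_n = 0.90 × 300 × 708 = 191.2 kN.
Governing: min(707.2, 695.0, 380.3, 191.2) = 191.2 kN → gross-section yield.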